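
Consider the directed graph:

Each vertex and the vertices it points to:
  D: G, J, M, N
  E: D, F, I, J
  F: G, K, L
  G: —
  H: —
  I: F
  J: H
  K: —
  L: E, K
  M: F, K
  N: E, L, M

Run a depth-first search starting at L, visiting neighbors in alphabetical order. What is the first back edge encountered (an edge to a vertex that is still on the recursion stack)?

F->L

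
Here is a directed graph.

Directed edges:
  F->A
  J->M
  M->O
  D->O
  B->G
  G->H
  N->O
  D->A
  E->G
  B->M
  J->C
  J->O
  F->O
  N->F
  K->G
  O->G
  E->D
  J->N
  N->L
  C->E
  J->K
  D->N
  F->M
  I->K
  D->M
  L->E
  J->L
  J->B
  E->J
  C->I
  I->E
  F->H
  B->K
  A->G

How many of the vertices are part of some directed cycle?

7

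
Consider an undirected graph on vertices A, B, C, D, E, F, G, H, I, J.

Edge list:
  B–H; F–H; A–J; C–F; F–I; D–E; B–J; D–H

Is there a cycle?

No

DFS, tracking each vertex's parent; an edge to a visited non-parent vertex closes a cycle.
Start from E:
visit E (parent –)
  visit D (parent E)
    visit H (parent D)
      visit F (parent H)
        visit I (parent F)
          I–F: parent, skip
        F–H: parent, skip
        visit C (parent F)
          C–F: parent, skip
      visit B (parent H)
        visit J (parent B)
          J–B: parent, skip
          visit A (parent J)
            A–J: parent, skip
        B–H: parent, skip
      H–D: parent, skip
    D–E: parent, skip
visit G (parent –)
No non-parent visited neighbor found — the graph is a forest.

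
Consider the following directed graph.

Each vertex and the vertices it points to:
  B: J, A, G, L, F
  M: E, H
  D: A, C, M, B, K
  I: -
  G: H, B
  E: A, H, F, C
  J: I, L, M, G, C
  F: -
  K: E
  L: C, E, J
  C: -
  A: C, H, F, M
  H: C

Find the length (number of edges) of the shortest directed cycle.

For each vertex v, BFS finds the shortest path from v back to v.
The shortest such closed walk is B → G → B, length 2.

2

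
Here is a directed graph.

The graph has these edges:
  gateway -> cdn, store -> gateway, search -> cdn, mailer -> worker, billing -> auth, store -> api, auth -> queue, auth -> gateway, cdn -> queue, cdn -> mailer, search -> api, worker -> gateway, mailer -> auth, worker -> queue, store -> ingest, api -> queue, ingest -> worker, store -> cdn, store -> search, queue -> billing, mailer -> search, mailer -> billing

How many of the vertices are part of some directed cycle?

9

A vertex is on a directed cycle iff it belongs to a strongly connected component of size ≥ 2 (or has a self-loop).
The vertices on cycles are {api, cdn, auth, queue, mailer, search, worker, billing, gateway} — 9 in total.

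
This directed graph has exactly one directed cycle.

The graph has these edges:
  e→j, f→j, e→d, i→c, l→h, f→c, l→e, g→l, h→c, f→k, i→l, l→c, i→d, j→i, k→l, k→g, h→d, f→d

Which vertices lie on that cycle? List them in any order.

e, i, j, l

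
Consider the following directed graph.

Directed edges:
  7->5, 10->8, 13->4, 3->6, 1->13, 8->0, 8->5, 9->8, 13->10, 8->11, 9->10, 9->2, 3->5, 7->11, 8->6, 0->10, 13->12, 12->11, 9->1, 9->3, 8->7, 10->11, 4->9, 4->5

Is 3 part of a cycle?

No

3 lies on a cycle iff there is a path from 3 back to itself.
Exploring from 3, it never reaches itself; equivalently, its strongly connected component is a singleton.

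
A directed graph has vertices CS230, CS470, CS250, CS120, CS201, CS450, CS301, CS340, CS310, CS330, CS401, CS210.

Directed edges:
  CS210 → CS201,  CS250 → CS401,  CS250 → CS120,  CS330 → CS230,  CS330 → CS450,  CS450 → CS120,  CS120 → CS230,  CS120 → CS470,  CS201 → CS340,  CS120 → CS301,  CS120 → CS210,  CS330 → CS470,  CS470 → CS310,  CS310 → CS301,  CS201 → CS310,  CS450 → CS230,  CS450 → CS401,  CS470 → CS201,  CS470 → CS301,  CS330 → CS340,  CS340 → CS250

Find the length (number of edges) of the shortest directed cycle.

For each vertex v, BFS finds the shortest path from v back to v.
The shortest such closed walk is CS340 → CS250 → CS120 → CS470 → CS201 → CS340, length 5.

5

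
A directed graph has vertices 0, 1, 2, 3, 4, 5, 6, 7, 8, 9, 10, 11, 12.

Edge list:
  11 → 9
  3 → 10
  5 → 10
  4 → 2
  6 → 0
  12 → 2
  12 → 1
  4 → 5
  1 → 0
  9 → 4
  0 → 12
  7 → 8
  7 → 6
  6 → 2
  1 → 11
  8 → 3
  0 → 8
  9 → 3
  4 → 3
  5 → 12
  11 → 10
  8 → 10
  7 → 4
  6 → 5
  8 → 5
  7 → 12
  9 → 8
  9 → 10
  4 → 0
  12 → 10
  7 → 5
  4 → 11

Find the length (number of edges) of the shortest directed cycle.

3

For each vertex v, BFS finds the shortest path from v back to v.
The shortest such closed walk is 12 → 1 → 0 → 12, length 3.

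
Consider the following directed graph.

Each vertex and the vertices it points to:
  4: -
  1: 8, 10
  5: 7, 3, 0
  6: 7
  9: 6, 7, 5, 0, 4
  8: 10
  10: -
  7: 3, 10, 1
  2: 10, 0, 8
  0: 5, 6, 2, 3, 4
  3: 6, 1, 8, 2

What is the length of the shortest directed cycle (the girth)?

2

For each vertex v, BFS finds the shortest path from v back to v.
The shortest such closed walk is 0 → 2 → 0, length 2.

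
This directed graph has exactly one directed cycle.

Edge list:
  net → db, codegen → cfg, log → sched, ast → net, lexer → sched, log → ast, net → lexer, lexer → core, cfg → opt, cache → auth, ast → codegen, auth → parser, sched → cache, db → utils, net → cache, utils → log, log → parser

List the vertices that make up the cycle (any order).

db, ast, log, net, utils

DFS with gray/black marking from ast:
ast gray
  codegen gray
    cfg gray
      opt gray
      opt black
    cfg black
  codegen black
  net gray
    db gray
      utils gray
        log gray
          log→ast: ast is gray → back edge
Back edge closes the cycle ast → net → db → utils → log → ast; its vertices are {db, ast, log, net, utils}.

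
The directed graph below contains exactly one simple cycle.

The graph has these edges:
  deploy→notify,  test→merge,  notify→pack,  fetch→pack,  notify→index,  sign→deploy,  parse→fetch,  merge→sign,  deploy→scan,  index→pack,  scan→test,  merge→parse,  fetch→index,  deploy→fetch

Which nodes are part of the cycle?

DFS with gray/black marking from scan:
scan gray
  test gray
    merge gray
      sign gray
        deploy gray
          fetch gray
            index gray
              pack gray
              pack black
            index black
            fetch→pack: pack black — skip
          fetch black
          notify gray
            notify→index: index black — skip
            notify→pack: pack black — skip
          notify black
          deploy→scan: scan is gray → back edge
Back edge closes the cycle scan → test → merge → sign → deploy → scan; its vertices are {scan, sign, test, merge, deploy}.

scan, sign, test, merge, deploy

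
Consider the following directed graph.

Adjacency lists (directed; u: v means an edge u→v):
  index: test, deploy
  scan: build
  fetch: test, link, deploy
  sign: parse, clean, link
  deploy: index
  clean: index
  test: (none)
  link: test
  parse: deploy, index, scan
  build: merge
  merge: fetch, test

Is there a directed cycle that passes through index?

Yes

index is on a cycle iff index can reach itself via ≥1 edge.
index → deploy → index — yes.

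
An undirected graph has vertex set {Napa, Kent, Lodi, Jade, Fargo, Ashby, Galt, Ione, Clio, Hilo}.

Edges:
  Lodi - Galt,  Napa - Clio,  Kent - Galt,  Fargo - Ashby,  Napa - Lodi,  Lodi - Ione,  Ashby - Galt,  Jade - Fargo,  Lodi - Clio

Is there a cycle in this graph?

Yes

DFS, tracking each vertex's parent; an edge to a visited non-parent vertex closes a cycle.
Start from Fargo:
visit Fargo (parent –)
  visit Jade (parent Fargo)
    Jade–Fargo: parent, skip
  visit Ashby (parent Fargo)
    Ashby–Fargo: parent, skip
    visit Galt (parent Ashby)
      visit Kent (parent Galt)
        Kent–Galt: parent, skip
      Galt–Ashby: parent, skip
      visit Lodi (parent Galt)
        visit Clio (parent Lodi)
          Clio–Lodi: parent, skip
          visit Napa (parent Clio)
            Napa–Clio: parent, skip
            Napa–Lodi: Lodi visited and ≠ parent → cycle
Cycle: Lodi – Clio – Napa – Lodi.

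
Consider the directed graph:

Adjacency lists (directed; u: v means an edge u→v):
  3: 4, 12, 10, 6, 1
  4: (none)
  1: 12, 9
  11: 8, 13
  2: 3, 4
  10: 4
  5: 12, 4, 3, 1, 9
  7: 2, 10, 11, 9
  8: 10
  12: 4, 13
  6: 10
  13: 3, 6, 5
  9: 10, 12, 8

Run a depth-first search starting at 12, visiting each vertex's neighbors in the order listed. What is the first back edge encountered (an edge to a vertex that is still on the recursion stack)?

3->12

DFS from 12 (visiting each vertex's neighbors in the order listed); mark gray on enter, black on exit:
12 gray
  4 gray
  4 black
  13 gray
    3 gray
      3→4: 4 black — skip
      3→12: 12 is gray → back edge
First back edge: 3 → 12.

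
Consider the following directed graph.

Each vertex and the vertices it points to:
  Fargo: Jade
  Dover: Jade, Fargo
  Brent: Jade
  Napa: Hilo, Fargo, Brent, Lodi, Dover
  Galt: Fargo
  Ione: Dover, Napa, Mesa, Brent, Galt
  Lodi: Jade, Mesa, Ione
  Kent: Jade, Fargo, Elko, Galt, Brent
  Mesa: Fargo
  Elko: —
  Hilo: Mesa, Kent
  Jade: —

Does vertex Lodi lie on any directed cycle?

Yes

Lodi is on a cycle iff Lodi can reach itself via ≥1 edge.
Lodi → Ione → Napa → Lodi — yes.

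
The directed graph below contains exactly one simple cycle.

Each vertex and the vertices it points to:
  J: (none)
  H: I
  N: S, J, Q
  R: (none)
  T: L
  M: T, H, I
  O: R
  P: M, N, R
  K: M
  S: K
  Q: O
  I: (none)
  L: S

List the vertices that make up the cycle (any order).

K, L, M, S, T

DFS with gray/black marking from M:
M gray
  T gray
    L gray
      S gray
        K gray
          K→M: M is gray → back edge
Back edge closes the cycle M → T → L → S → K → M; its vertices are {K, L, M, S, T}.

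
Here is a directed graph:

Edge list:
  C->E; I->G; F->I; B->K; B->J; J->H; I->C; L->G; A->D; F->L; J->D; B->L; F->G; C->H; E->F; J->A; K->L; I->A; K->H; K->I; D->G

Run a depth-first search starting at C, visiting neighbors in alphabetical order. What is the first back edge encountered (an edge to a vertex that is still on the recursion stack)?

DFS from C (visiting neighbors in alphabetical order); mark gray on enter, black on exit:
C gray
  E gray
    F gray
      G gray
      G black
      I gray
        A gray
          D gray
            D→G: G black — skip
          D black
        A black
        I→C: C is gray → back edge
First back edge: I → C.

I→C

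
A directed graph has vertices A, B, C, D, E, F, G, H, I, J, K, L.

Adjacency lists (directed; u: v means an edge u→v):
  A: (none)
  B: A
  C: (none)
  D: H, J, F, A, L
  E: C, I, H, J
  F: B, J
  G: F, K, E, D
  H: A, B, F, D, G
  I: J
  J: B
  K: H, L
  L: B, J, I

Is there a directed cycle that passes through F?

No

F lies on a cycle iff there is a path from F back to itself.
Exploring from F, it never reaches itself; equivalently, its strongly connected component is a singleton.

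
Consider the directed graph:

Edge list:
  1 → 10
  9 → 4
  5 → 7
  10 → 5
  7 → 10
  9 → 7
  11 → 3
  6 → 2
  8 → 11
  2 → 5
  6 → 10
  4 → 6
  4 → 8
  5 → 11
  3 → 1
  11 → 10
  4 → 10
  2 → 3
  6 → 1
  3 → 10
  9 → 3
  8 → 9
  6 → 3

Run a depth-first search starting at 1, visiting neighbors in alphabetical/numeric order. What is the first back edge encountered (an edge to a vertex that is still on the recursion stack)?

7→10

DFS from 1 (visiting neighbors in alphabetical/numeric order); mark gray on enter, black on exit:
1 gray
  10 gray
    5 gray
      7 gray
        7→10: 10 is gray → back edge
First back edge: 7 → 10.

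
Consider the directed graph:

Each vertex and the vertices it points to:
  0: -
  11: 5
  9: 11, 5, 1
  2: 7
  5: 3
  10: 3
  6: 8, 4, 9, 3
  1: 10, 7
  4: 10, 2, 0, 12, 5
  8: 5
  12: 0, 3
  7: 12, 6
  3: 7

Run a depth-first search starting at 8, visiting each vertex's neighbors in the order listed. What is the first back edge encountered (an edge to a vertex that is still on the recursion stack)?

DFS from 8 (visiting each vertex's neighbors in the order listed); mark gray on enter, black on exit:
8 gray
  5 gray
    3 gray
      7 gray
        12 gray
          0 gray
          0 black
          12→3: 3 is gray → back edge
First back edge: 12 → 3.

12->3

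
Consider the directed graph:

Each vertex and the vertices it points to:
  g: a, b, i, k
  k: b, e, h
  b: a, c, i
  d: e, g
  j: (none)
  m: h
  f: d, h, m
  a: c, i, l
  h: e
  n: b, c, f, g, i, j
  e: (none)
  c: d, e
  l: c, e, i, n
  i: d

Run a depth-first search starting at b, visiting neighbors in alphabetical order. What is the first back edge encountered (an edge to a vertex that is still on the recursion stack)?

g→a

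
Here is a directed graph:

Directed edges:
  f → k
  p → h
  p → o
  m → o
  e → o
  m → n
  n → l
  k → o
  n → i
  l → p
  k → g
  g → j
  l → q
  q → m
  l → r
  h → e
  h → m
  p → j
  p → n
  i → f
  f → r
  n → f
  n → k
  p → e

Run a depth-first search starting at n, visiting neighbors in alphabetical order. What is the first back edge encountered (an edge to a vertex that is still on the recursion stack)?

m→n

DFS from n (visiting neighbors in alphabetical order); mark gray on enter, black on exit:
n gray
  f gray
    k gray
      g gray
        j gray
        j black
      g black
      o gray
      o black
    k black
    r gray
    r black
  f black
  i gray
    i→f: f black — skip
  i black
  n→k: k black — skip
  l gray
    p gray
      e gray
        e→o: o black — skip
      e black
      h gray
        h→e: e black — skip
        m gray
          m→n: n is gray → back edge
First back edge: m → n.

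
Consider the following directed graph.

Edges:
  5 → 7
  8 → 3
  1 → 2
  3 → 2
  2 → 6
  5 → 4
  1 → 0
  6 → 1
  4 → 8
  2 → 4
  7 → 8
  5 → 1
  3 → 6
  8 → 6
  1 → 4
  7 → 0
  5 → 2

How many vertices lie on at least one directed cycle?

6

A vertex is on a directed cycle iff it belongs to a strongly connected component of size ≥ 2 (or has a self-loop).
The vertices on cycles are {1, 2, 3, 4, 6, 8} — 6 in total.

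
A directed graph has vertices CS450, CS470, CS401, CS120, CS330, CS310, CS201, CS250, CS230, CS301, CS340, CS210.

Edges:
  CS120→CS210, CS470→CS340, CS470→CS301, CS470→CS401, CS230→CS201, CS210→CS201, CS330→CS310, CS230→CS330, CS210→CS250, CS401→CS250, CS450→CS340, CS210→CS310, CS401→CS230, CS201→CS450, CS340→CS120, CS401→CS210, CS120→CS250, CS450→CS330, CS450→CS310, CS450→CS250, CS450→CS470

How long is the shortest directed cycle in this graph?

5

For each vertex v, BFS finds the shortest path from v back to v.
The shortest such closed walk is CS450 → CS340 → CS120 → CS210 → CS201 → CS450, length 5.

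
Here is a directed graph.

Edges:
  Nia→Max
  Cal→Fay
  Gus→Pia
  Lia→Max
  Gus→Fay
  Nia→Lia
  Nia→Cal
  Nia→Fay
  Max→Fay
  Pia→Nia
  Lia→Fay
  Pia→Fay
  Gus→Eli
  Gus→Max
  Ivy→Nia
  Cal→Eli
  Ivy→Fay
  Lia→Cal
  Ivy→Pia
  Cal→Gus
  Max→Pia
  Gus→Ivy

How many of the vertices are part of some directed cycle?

7

A vertex is on a directed cycle iff it belongs to a strongly connected component of size ≥ 2 (or has a self-loop).
The vertices on cycles are {Cal, Gus, Ivy, Lia, Max, Nia, Pia} — 7 in total.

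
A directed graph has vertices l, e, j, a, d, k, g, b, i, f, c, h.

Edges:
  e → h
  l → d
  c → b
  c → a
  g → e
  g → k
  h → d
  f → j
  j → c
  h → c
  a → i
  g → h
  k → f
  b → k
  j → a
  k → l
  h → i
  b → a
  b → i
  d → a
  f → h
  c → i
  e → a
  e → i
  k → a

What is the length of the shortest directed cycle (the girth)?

5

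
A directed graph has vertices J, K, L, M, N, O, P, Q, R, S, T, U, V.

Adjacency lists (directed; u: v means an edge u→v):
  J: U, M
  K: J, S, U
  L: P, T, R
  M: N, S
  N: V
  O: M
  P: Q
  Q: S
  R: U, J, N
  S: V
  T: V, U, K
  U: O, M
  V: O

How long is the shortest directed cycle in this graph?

4

For each vertex v, BFS finds the shortest path from v back to v.
The shortest such closed walk is N → V → O → M → N, length 4.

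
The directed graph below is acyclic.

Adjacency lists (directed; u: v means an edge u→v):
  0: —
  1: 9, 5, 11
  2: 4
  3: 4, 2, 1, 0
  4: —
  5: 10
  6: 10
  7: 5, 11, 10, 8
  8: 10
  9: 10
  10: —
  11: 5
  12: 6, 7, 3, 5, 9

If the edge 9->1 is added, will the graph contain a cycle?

Yes

Adding 9→1 creates a cycle iff 1 can already reach 9.
Path from 1: 1 → 9.
So 1 → … → 9 → 1 is a cycle.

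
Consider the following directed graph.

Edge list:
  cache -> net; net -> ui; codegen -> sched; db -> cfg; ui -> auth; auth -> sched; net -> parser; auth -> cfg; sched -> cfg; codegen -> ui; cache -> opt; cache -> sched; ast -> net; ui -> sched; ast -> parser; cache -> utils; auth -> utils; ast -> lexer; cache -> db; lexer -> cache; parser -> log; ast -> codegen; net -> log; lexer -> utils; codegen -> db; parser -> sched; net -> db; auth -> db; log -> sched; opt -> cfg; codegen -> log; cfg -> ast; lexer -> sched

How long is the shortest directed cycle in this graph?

4

For each vertex v, BFS finds the shortest path from v back to v.
The shortest such closed walk is ast → parser → sched → cfg → ast, length 4.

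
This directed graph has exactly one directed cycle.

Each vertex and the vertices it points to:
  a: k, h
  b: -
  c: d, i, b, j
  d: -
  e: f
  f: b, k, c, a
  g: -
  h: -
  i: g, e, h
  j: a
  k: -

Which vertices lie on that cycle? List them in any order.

c, e, f, i

DFS with gray/black marking from f:
f gray
  b gray
  b black
  k gray
  k black
  c gray
    d gray
    d black
    i gray
      g gray
      g black
      e gray
        e→f: f is gray → back edge
Back edge closes the cycle f → c → i → e → f; its vertices are {c, e, f, i}.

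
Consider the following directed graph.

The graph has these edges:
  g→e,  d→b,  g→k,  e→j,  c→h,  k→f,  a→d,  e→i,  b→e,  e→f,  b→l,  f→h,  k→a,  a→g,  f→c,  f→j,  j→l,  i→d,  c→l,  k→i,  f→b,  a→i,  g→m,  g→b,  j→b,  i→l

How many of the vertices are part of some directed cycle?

9

A vertex is on a directed cycle iff it belongs to a strongly connected component of size ≥ 2 (or has a self-loop).
The vertices on cycles are {a, b, d, e, f, g, i, j, k} — 9 in total.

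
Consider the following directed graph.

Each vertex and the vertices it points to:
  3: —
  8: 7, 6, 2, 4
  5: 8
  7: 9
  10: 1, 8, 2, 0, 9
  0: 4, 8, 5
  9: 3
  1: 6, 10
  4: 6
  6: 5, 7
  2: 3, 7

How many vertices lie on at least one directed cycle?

6

A vertex is on a directed cycle iff it belongs to a strongly connected component of size ≥ 2 (or has a self-loop).
The vertices on cycles are {1, 4, 5, 6, 8, 10} — 6 in total.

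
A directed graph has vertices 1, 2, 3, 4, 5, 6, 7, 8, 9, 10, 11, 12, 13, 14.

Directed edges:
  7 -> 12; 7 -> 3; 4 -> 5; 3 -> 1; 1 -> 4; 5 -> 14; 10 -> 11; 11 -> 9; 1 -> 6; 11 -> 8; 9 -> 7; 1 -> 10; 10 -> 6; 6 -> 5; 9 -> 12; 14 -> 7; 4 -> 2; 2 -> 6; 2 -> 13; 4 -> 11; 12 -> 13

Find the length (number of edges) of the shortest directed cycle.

6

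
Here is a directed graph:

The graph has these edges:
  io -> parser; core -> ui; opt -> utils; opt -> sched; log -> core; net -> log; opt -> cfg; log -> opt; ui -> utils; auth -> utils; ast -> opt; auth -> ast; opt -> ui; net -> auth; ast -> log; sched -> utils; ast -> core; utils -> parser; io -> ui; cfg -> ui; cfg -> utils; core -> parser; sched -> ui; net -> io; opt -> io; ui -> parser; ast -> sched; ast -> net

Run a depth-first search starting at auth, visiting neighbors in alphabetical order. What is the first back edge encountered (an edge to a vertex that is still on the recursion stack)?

net→auth

DFS from auth (visiting neighbors in alphabetical order); mark gray on enter, black on exit:
auth gray
  ast gray
    core gray
      parser gray
      parser black
      ui gray
        ui→parser: parser black — skip
        utils gray
          utils→parser: parser black — skip
        utils black
      ui black
    core black
    log gray
      log→core: core black — skip
      opt gray
        cfg gray
          cfg→ui: ui black — skip
          cfg→utils: utils black — skip
        cfg black
        io gray
          io→parser: parser black — skip
          io→ui: ui black — skip
        io black
        sched gray
          sched→ui: ui black — skip
          sched→utils: utils black — skip
        sched black
        opt→ui: ui black — skip
        opt→utils: utils black — skip
      opt black
    log black
    net gray
      net→auth: auth is gray → back edge
First back edge: net → auth.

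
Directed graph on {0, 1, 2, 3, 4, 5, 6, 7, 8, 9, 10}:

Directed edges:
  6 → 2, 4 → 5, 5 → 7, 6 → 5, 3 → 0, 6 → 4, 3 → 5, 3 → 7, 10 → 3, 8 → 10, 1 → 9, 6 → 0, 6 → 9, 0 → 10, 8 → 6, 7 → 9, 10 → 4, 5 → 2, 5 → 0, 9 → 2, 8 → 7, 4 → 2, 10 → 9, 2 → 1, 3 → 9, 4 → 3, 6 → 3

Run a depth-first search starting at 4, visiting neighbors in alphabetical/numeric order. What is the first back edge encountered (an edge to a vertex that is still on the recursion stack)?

DFS from 4 (visiting neighbors in alphabetical/numeric order); mark gray on enter, black on exit:
4 gray
  2 gray
    1 gray
      9 gray
        9→2: 2 is gray → back edge
First back edge: 9 → 2.

9->2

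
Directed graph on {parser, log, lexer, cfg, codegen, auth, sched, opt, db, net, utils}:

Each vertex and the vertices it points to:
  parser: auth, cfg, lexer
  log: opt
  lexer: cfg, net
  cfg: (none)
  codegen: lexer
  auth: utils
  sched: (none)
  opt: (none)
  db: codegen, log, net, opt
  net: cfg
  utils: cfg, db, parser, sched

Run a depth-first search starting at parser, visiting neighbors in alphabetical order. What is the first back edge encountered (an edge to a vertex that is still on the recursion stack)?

utils→parser

DFS from parser (visiting neighbors in alphabetical order); mark gray on enter, black on exit:
parser gray
  auth gray
    utils gray
      cfg gray
      cfg black
      db gray
        codegen gray
          lexer gray
            lexer→cfg: cfg black — skip
            net gray
              net→cfg: cfg black — skip
            net black
          lexer black
        codegen black
        log gray
          opt gray
          opt black
        log black
        db→net: net black — skip
        db→opt: opt black — skip
      db black
      utils→parser: parser is gray → back edge
First back edge: utils → parser.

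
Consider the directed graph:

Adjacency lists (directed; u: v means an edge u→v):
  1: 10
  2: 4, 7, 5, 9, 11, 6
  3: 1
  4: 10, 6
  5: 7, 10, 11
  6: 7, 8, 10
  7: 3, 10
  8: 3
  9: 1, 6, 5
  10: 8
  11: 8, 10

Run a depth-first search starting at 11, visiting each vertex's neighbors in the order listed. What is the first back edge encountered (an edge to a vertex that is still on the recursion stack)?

DFS from 11 (visiting each vertex's neighbors in the order listed); mark gray on enter, black on exit:
11 gray
  8 gray
    3 gray
      1 gray
        10 gray
          10→8: 8 is gray → back edge
First back edge: 10 → 8.

10→8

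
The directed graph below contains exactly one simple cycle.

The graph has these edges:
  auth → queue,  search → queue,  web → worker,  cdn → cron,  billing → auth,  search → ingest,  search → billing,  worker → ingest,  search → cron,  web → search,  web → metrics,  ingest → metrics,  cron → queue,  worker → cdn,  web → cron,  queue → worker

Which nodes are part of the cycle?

cdn, cron, queue, worker

DFS with gray/black marking from worker:
worker gray
  cdn gray
    cron gray
      queue gray
        queue→worker: worker is gray → back edge
Back edge closes the cycle worker → cdn → cron → queue → worker; its vertices are {cdn, cron, queue, worker}.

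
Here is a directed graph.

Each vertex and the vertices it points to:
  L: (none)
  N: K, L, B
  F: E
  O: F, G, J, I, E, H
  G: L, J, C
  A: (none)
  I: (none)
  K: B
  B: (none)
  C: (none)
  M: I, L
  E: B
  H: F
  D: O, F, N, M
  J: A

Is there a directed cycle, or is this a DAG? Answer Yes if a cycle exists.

DFS with white/gray/black marking, starting from H:
H gray
  F gray
    E gray
      B gray
      B black
    E black
  F black
H black
L gray
L black
N gray
  K gray
    K→B: B black — skip
  K black
  N→L: L black — skip
  N→B: B black — skip
N black
O gray
  O→F: F black — skip
  G gray
    G→L: L black — skip
    J gray
      A gray
      A black
    J black
    C gray
    C black
  G black
  O→J: J black — skip
  I gray
  I black
  O→E: E black — skip
  O→H: H black — skip
O black
M gray
  M→I: I black — skip
  M→L: L black — skip
M black
D gray
  D→O: O black — skip
  D→F: F black — skip
  D→N: N black — skip
  D→M: M black — skip
D black
Every edge goes to a white or black vertex — no back edge, so the graph is acyclic.

No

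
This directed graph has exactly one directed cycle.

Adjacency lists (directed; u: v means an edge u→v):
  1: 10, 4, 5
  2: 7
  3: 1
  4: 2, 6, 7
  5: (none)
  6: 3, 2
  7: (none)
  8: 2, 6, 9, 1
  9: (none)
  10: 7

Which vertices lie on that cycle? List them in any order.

DFS with gray/black marking from 6:
6 gray
  3 gray
    1 gray
      10 gray
        7 gray
        7 black
      10 black
      4 gray
        2 gray
          2→7: 7 black — skip
        2 black
        4→6: 6 is gray → back edge
Back edge closes the cycle 6 → 3 → 1 → 4 → 6; its vertices are {1, 3, 4, 6}.

1, 3, 4, 6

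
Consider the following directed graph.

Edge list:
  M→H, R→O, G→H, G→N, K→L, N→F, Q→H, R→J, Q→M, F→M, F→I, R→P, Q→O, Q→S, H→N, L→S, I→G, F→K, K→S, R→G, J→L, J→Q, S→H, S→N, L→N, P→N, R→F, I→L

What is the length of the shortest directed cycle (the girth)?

4

For each vertex v, BFS finds the shortest path from v back to v.
The shortest such closed walk is F → I → L → N → F, length 4.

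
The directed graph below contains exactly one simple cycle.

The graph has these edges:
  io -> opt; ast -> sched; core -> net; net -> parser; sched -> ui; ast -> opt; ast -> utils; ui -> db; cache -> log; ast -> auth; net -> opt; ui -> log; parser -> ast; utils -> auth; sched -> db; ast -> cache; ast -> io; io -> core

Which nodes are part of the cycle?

io, ast, net, core, parser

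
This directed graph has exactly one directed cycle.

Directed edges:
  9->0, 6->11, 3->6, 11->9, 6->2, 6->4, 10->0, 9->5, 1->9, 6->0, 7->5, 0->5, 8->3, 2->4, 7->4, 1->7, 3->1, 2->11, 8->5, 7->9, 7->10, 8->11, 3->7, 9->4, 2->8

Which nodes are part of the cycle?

DFS with gray/black marking from 3:
3 gray
  1 gray
    7 gray
      10 gray
        0 gray
          5 gray
          5 black
        0 black
      10 black
      7→5: 5 black — skip
      4 gray
      4 black
      9 gray
        9→4: 4 black — skip
        9→5: 5 black — skip
        9→0: 0 black — skip
      9 black
    7 black
    1→9: 9 black — skip
  1 black
  6 gray
    2 gray
      11 gray
        11→9: 9 black — skip
      11 black
      2→4: 4 black — skip
      8 gray
        8→5: 5 black — skip
        8→11: 11 black — skip
        8→3: 3 is gray → back edge
Back edge closes the cycle 3 → 6 → 2 → 8 → 3; its vertices are {2, 3, 6, 8}.

2, 3, 6, 8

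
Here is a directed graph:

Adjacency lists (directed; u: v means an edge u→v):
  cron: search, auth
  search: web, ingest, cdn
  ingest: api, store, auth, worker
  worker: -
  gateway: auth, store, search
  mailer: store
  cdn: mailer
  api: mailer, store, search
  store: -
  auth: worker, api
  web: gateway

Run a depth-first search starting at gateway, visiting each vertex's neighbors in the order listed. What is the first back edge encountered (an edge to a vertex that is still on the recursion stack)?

DFS from gateway (visiting each vertex's neighbors in the order listed); mark gray on enter, black on exit:
gateway gray
  auth gray
    worker gray
    worker black
    api gray
      mailer gray
        store gray
        store black
      mailer black
      api→store: store black — skip
      search gray
        web gray
          web→gateway: gateway is gray → back edge
First back edge: web → gateway.

web->gateway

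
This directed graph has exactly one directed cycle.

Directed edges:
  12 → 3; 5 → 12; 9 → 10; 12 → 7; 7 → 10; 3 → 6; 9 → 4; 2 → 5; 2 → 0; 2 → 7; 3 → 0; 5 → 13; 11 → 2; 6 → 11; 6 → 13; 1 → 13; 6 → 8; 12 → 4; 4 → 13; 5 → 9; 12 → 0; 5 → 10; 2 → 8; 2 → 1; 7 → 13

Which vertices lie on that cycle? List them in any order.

DFS with gray/black marking from 2:
2 gray
  1 gray
    13 gray
    13 black
  1 black
  0 gray
  0 black
  5 gray
    10 gray
    10 black
    5→13: 13 black — skip
    9 gray
      4 gray
        4→13: 13 black — skip
      4 black
      9→10: 10 black — skip
    9 black
    12 gray
      12→4: 4 black — skip
      12→0: 0 black — skip
      7 gray
        7→10: 10 black — skip
        7→13: 13 black — skip
      7 black
      3 gray
        6 gray
          11 gray
            11→2: 2 is gray → back edge
Back edge closes the cycle 2 → 5 → 12 → 3 → 6 → 11 → 2; its vertices are {2, 3, 5, 6, 11, 12}.

2, 3, 5, 6, 11, 12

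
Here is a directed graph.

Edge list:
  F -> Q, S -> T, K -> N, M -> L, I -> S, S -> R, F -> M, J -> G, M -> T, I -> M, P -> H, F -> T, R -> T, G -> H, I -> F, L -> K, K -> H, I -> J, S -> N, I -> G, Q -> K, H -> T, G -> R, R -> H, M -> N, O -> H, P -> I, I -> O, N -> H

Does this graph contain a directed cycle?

No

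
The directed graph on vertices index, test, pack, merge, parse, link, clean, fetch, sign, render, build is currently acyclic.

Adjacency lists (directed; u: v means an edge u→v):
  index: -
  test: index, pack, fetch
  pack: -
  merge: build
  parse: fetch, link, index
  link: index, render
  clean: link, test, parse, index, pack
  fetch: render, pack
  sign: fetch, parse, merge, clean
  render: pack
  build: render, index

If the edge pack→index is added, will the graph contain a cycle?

Adding pack→index creates a cycle iff index can already reach pack.
Explore from index: no path reaches pack. The graph stays acyclic.

No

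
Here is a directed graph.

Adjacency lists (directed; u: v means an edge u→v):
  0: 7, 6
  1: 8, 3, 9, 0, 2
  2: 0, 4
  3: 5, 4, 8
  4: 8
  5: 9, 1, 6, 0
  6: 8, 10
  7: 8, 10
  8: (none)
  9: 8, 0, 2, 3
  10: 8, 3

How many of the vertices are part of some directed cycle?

9

A vertex is on a directed cycle iff it belongs to a strongly connected component of size ≥ 2 (or has a self-loop).
The vertices on cycles are {0, 1, 2, 3, 5, 6, 7, 9, 10} — 9 in total.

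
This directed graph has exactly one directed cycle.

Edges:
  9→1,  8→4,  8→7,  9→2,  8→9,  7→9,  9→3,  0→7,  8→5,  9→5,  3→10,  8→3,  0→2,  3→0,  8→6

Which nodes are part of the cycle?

DFS with gray/black marking from 7:
7 gray
  9 gray
    1 gray
    1 black
    5 gray
    5 black
    2 gray
    2 black
    3 gray
      10 gray
      10 black
      0 gray
        0→7: 7 is gray → back edge
Back edge closes the cycle 7 → 9 → 3 → 0 → 7; its vertices are {0, 3, 7, 9}.

0, 3, 7, 9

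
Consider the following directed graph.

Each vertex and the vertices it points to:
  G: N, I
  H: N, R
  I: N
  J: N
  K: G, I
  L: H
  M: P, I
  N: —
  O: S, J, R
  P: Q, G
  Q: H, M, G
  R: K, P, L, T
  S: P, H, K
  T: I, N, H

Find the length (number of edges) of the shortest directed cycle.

3

For each vertex v, BFS finds the shortest path from v back to v.
The shortest such closed walk is P → Q → M → P, length 3.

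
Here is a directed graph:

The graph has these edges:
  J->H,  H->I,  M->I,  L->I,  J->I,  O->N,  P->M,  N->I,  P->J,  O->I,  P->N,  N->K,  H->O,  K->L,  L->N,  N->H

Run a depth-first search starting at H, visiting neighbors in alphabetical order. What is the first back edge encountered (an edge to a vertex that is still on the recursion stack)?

N→H

DFS from H (visiting neighbors in alphabetical order); mark gray on enter, black on exit:
H gray
  I gray
  I black
  O gray
    O→I: I black — skip
    N gray
      N→H: H is gray → back edge
First back edge: N → H.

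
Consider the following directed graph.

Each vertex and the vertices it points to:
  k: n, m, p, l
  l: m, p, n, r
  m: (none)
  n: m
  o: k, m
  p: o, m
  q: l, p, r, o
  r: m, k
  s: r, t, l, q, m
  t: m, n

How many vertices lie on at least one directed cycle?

A vertex is on a directed cycle iff it belongs to a strongly connected component of size ≥ 2 (or has a self-loop).
The vertices on cycles are {k, l, o, p, r} — 5 in total.

5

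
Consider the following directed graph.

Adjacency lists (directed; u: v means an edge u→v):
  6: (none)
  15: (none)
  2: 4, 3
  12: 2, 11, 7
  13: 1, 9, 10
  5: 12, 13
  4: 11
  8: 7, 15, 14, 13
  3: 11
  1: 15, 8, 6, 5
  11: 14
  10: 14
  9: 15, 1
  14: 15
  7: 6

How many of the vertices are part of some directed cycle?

5

A vertex is on a directed cycle iff it belongs to a strongly connected component of size ≥ 2 (or has a self-loop).
The vertices on cycles are {1, 5, 8, 9, 13} — 5 in total.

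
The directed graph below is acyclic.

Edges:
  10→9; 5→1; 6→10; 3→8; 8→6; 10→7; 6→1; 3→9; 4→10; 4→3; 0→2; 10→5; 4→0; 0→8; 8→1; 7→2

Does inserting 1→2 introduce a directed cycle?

No

Adding 1→2 creates a cycle iff 2 can already reach 1.
Explore from 2: no path reaches 1. The graph stays acyclic.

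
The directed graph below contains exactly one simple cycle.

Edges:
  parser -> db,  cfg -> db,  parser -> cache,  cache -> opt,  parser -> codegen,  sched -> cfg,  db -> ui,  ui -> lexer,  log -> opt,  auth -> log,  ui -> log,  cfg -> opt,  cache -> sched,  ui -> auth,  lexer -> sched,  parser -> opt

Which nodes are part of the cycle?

db, ui, cfg, lexer, sched

DFS with gray/black marking from db:
db gray
  ui gray
    lexer gray
      sched gray
        cfg gray
          cfg→db: db is gray → back edge
Back edge closes the cycle db → ui → lexer → sched → cfg → db; its vertices are {db, ui, cfg, lexer, sched}.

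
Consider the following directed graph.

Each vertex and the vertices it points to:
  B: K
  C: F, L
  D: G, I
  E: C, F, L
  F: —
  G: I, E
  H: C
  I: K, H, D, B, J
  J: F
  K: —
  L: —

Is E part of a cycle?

E lies on a cycle iff there is a path from E back to itself.
Exploring from E, it never reaches itself; equivalently, its strongly connected component is a singleton.

No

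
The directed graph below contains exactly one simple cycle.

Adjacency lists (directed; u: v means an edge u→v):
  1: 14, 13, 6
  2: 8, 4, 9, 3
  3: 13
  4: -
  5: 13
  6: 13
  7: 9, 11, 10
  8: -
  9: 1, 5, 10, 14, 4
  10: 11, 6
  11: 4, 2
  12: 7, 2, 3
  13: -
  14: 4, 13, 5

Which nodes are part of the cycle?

DFS with gray/black marking from 2:
2 gray
  8 gray
  8 black
  4 gray
  4 black
  9 gray
    1 gray
      14 gray
        14→4: 4 black — skip
        13 gray
        13 black
        5 gray
          5→13: 13 black — skip
        5 black
      14 black
      1→13: 13 black — skip
      6 gray
        6→13: 13 black — skip
      6 black
    1 black
    9→5: 5 black — skip
    10 gray
      11 gray
        11→4: 4 black — skip
        11→2: 2 is gray → back edge
Back edge closes the cycle 2 → 9 → 10 → 11 → 2; its vertices are {2, 9, 10, 11}.

2, 9, 10, 11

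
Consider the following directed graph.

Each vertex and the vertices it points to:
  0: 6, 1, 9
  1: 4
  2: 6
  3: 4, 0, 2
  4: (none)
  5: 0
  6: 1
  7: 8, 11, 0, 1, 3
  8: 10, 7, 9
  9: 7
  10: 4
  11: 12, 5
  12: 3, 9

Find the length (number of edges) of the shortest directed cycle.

For each vertex v, BFS finds the shortest path from v back to v.
The shortest such closed walk is 8 → 7 → 8, length 2.

2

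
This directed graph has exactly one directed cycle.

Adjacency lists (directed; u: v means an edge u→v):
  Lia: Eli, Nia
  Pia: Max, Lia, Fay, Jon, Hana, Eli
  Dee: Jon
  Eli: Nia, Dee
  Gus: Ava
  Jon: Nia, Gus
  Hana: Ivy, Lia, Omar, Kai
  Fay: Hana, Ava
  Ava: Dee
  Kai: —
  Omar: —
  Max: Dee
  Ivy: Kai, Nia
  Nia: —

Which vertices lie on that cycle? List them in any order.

Ava, Dee, Gus, Jon

DFS with gray/black marking from Jon:
Jon gray
  Nia gray
  Nia black
  Gus gray
    Ava gray
      Dee gray
        Dee→Jon: Jon is gray → back edge
Back edge closes the cycle Jon → Gus → Ava → Dee → Jon; its vertices are {Ava, Dee, Gus, Jon}.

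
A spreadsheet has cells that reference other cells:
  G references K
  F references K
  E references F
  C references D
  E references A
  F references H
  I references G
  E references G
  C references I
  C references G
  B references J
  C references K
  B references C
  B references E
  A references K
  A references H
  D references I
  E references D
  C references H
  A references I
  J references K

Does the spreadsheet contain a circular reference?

DFS with white/gray/black marking, starting from F:
F gray
  H gray
  H black
  K gray
  K black
F black
A gray
  A→K: K black — skip
  A→H: H black — skip
  I gray
    G gray
      G→K: K black — skip
    G black
  I black
A black
B gray
  E gray
    E→G: G black — skip
    E→A: A black — skip
    E→F: F black — skip
    D gray
      D→I: I black — skip
    D black
  E black
  J gray
    J→K: K black — skip
  J black
  C gray
    C→K: K black — skip
    C→D: D black — skip
    C→G: G black — skip
    C→H: H black — skip
    C→I: I black — skip
  C black
B black
Every edge goes to a white or black vertex — no back edge, so the graph is acyclic.

No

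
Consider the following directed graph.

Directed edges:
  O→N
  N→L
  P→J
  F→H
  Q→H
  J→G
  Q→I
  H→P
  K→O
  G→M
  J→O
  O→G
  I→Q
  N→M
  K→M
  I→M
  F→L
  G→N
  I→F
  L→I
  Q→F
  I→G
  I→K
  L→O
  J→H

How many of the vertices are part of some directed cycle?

11

A vertex is on a directed cycle iff it belongs to a strongly connected component of size ≥ 2 (or has a self-loop).
The vertices on cycles are {F, G, H, I, J, K, L, N, O, P, Q} — 11 in total.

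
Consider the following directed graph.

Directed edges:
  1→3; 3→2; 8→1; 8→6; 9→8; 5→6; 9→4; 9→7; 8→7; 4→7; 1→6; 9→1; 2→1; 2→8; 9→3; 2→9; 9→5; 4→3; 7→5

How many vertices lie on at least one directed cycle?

6

A vertex is on a directed cycle iff it belongs to a strongly connected component of size ≥ 2 (or has a self-loop).
The vertices on cycles are {1, 2, 3, 4, 8, 9} — 6 in total.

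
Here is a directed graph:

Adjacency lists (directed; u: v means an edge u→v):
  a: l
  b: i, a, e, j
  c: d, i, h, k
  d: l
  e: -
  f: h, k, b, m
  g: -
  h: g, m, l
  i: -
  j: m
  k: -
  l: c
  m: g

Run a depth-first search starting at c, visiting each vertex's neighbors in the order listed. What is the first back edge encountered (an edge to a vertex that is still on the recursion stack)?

l→c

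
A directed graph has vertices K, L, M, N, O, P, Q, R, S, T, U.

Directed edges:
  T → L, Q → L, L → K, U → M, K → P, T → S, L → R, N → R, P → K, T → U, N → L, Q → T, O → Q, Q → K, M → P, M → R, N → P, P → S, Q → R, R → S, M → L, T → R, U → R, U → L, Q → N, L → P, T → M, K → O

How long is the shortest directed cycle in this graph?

For each vertex v, BFS finds the shortest path from v back to v.
The shortest such closed walk is K → P → K, length 2.

2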